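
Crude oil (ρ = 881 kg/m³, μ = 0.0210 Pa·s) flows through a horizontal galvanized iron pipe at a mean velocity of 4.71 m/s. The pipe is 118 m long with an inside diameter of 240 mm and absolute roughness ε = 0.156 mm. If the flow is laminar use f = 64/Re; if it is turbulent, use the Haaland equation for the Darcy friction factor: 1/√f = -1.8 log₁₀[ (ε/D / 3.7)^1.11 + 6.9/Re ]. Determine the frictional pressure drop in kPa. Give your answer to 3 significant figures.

Reynolds number Re = ρVD/μ = 881 · 4.71 · 0.24 / 0.021 = 4.742e+04.
Re > 4000 → turbulent. Relative roughness ε/D = 0.000156/0.24 = 0.00065. Haaland: 1/√f = -1.8 log₁₀[(0.00065/3.7)^1.11 + 6.9/4.742e+04] = -1.8 log₁₀[6.79e-05 + 0.000145] = 6.608, so f = 0.0229.
Darcy-Weisbach: ΔP = f(L/D)(ρV²/2) = 0.0229·(118/0.24)·(881·4.71²/2) = 0.0229·491.7·9772 = 1.1e+05 Pa.
ΔP = 1.1e+05 Pa = 110 kPa.

ΔP ≈ 110 kPa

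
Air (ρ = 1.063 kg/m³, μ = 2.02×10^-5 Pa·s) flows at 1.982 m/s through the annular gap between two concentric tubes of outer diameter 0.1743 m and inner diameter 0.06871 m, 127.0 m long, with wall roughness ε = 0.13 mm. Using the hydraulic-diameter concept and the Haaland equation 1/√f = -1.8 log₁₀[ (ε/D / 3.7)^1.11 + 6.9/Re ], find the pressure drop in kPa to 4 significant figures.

ΔP ≈ 0.07979 kPa

Hydraulic diameter D_h = 4A/P = D_o - D_i = 0.1743 - 0.06871 = 0.1056 m.
Re = ρVD_h/μ = 1.063·1.982·0.1056/2.02e-05 = 1.101e+04.
ε/D_h = 0.00013/0.1056 = 0.00123; Haaland gives 1/√f = -1.8 log₁₀[0.000138+0.000627] = 5.61, so f = 0.03177.
ΔP = f(L/D_h)(ρV²/2) = 0.03177·127/0.1056·2.088 = 79.79 Pa.
ΔP = 0.07979 kPa.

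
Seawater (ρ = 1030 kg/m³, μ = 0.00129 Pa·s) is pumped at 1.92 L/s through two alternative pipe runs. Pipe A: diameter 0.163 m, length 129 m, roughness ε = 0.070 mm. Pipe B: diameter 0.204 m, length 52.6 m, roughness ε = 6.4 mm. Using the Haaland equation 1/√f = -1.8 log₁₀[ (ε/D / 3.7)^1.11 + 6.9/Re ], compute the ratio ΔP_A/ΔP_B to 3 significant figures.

ΔP_A/ΔP_B ≈ 3.67

Pipe A: V = Q/A = 0.00192/0.02087 = 0.09201 m/s; Re = 1.197e+04; ε/D = 0.000429; Haaland → f = 0.02999; ΔP_A = f(L/D)(ρV²/2) = 103.5 Pa.
Pipe B: V = Q/A = 0.00192/0.03269 = 0.05874 m/s; Re = 9568; ε/D = 0.0314; Haaland → f = 0.06145; ΔP_B = f(L/D)(ρV²/2) = 28.15 Pa.
ΔP_A/ΔP_B = 103.5/28.15 = 3.67.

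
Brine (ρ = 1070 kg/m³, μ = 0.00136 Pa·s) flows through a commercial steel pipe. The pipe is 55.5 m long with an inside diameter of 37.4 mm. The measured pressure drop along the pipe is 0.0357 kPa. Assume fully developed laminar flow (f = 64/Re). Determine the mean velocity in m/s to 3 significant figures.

V ≈ 0.0207 m/s

For laminar flow, f = 64/Re with Re = ρVD/μ, so Darcy-Weisbach reduces to ΔP = 32μLV/D². Solving for V: V = ΔP·D²/(32μL) = 35.7·(0.0374)²/(32·0.00136·55.5) = 0.02067 m/s.
Check: Re = ρVD/μ = 1070·0.02067·0.0374/0.00136 = 608.3 < 2300, so the laminar assumption holds.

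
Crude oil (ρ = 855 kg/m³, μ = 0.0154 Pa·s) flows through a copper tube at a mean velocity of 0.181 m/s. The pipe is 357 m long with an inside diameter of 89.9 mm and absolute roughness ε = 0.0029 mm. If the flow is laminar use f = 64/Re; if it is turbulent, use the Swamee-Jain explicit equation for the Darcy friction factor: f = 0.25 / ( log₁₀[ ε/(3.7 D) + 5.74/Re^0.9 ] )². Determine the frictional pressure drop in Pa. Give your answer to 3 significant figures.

Reynolds number Re = ρVD/μ = 855 · 0.181 · 0.0899 / 0.0154 = 903.4.
Re < 2300 → laminar flow, so f = 64/Re = 64/903.4 = 0.07084 (the turbulent correlation is not needed).
Darcy-Weisbach: ΔP = f(L/D)(ρV²/2) = 0.07084·(357/0.0899)·(855·0.181²/2) = 0.07084·3971·14.01 = 3940 Pa.

ΔP ≈ 3940 Pa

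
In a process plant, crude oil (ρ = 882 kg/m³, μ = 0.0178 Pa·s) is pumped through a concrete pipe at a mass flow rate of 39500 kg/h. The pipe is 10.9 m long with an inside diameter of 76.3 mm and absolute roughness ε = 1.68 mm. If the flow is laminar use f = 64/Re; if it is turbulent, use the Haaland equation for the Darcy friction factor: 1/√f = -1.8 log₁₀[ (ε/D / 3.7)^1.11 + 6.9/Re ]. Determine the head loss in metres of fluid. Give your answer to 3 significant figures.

h_f ≈ 2.91 m

ṁ = 39500 kg/h = 39500/3600 = 10.97 kg/s.
A = πD²/4 = π(0.0763)²/4 = 0.004572 m²; mean velocity V = ṁ/(ρA) = 10.97/(882 · 0.004572) = 2.721 m/s.
Reynolds number Re = ρVD/μ = 882 · 2.721 · 0.0763 / 0.0178 = 1.029e+04.
Re > 4000 → turbulent. Relative roughness ε/D = 0.00168/0.0763 = 0.022. Haaland: 1/√f = -1.8 log₁₀[(0.022/3.7)^1.11 + 6.9/1.029e+04] = -1.8 log₁₀[0.00339 + 0.000671] = 4.305, so f = 0.05395.
Darcy-Weisbach: ΔP = f(L/D)(ρV²/2) = 0.05395·(10.9/0.0763)·(882·2.721²/2) = 0.05395·142.9·3264 = 2.516e+04 Pa.
Head loss h_f = ΔP/(ρg) = 2.516e+04/(882·9.81) = 2.91 m.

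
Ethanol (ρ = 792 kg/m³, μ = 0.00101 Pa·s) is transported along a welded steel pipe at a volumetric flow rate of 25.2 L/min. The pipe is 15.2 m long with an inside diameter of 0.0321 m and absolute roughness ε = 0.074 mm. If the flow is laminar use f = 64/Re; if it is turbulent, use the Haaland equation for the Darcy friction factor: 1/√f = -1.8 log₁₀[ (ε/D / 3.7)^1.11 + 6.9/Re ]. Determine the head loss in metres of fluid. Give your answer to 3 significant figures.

Q = 25.2 L/min = 25.2/60000 = 0.00042 m³/s.
Cross-sectional area A = πD²/4 = π(0.0321)²/4 = 0.0008093 m²; mean velocity V = Q/A = 0.00042/0.0008093 = 0.519 m/s.
Reynolds number Re = ρVD/μ = 792 · 0.519 · 0.0321 / 0.00101 = 1.306e+04.
Re > 4000 → turbulent. Relative roughness ε/D = 7.4e-05/0.0321 = 0.00231. Haaland: 1/√f = -1.8 log₁₀[(0.00231/3.7)^1.11 + 6.9/1.306e+04] = -1.8 log₁₀[0.000277 + 0.000528] = 5.57, so f = 0.03224.
Darcy-Weisbach: ΔP = f(L/D)(ρV²/2) = 0.03224·(15.2/0.0321)·(792·0.519²/2) = 0.03224·473.5·106.7 = 1628 Pa.
Head loss h_f = ΔP/(ρg) = 1628/(792·9.81) = 0.210 m.

h_f ≈ 0.210 m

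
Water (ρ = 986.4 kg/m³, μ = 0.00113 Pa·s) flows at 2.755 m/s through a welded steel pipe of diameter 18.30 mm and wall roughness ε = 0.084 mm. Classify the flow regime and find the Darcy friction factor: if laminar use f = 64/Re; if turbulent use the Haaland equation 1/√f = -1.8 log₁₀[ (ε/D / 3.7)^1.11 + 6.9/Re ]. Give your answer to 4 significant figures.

Re = ρVD/μ = 986.4·2.755·0.0183/0.00113 = 4.401e+04.
Re > 4000 → turbulent. ε/D = 8.4e-05/0.0183 = 0.00459; Haaland: 1/√f = -1.8 log₁₀[0.000594 + 0.000157] = 5.624, so f = 0.03162.

f ≈ 0.03162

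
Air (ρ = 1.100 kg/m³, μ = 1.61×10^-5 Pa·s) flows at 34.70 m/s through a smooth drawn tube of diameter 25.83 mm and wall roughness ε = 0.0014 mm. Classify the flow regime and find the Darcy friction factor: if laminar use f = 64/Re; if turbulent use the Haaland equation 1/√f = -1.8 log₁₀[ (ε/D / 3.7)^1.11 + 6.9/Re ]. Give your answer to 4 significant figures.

f ≈ 0.01996

Re = ρVD/μ = 1.1·34.7·0.02583/1.61e-05 = 6.124e+04.
Re > 4000 → turbulent. ε/D = 1.4e-06/0.02583 = 5.42e-05; Haaland: 1/√f = -1.8 log₁₀[4.31e-06 + 0.000113] = 7.077, so f = 0.01996.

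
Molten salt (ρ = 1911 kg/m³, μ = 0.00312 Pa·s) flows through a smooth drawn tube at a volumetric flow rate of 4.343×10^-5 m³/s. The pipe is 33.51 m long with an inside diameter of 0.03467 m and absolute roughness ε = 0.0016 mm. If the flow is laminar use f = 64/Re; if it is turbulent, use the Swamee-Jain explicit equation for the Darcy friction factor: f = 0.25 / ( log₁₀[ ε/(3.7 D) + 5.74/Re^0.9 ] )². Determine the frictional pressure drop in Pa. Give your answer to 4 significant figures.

ΔP ≈ 128.0 Pa

Cross-sectional area A = πD²/4 = π(0.03467)²/4 = 0.0009441 m²; mean velocity V = Q/A = 4.343e-05/0.0009441 = 0.046 m/s.
Reynolds number Re = ρVD/μ = 1911 · 0.046 · 0.03467 / 0.00312 = 976.9.
Re < 2300 → laminar flow, so f = 64/Re = 64/976.9 = 0.06551 (the turbulent correlation is not needed).
Darcy-Weisbach: ΔP = f(L/D)(ρV²/2) = 0.06551·(33.51/0.03467)·(1911·0.046²/2) = 0.06551·966.5·2.022 = 128 Pa.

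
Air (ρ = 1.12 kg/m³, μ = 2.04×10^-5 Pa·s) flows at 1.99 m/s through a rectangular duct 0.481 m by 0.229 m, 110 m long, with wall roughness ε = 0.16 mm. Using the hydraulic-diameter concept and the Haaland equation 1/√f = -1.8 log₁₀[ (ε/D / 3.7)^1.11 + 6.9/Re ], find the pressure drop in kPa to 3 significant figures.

Hydraulic diameter D_h = 4A/P = 4·(0.481·0.229)/(2·(0.481+0.229)) = 0.4406/1.42 = 0.3103 m.
Re = ρVD_h/μ = 1.12·1.99·0.3103/2.04e-05 = 3.39e+04.
ε/D_h = 0.00016/0.3103 = 0.000516; Haaland gives 1/√f = -1.8 log₁₀[5.25e-05+0.000204] = 6.465, so f = 0.02392.
ΔP = f(L/D_h)(ρV²/2) = 0.02392·110/0.3103·2.218 = 18.81 Pa.
ΔP = 0.0188 kPa.

ΔP ≈ 0.0188 kPa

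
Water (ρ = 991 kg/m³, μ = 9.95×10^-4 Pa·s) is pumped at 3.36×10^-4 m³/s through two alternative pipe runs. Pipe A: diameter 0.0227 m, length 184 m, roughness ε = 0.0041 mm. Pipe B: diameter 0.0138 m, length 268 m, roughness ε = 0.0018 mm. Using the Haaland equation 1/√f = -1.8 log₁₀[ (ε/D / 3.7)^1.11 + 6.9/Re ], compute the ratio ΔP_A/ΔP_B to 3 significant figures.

ΔP_A/ΔP_B ≈ 0.0644

Pipe A: V = Q/A = 0.000336/0.0004047 = 0.8302 m/s; Re = 1.877e+04; ε/D = 0.000181; Haaland → f = 0.02645; ΔP_A = f(L/D)(ρV²/2) = 7.324e+04 Pa.
Pipe B: V = Q/A = 0.000336/0.0001496 = 2.246 m/s; Re = 3.088e+04; ε/D = 0.00013; Haaland → f = 0.02343; ΔP_B = f(L/D)(ρV²/2) = 1.138e+06 Pa.
ΔP_A/ΔP_B = 7.324e+04/1.138e+06 = 0.0644.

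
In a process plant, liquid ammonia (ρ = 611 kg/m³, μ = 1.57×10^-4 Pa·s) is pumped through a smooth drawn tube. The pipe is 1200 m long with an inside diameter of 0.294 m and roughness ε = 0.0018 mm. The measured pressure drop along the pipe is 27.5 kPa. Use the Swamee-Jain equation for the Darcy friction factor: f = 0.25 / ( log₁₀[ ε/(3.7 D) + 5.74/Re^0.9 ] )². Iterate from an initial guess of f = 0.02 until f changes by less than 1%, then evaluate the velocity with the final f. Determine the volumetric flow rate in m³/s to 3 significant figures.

Q ≈ 0.0965 m³/s

Rearranging Darcy-Weisbach: V = √(2·ΔP·D/(f·L·ρ)). With ε/D = 1.8e-06/0.294 = 6.12e-06, iterate starting from f = 0.02:
  f = 0.02 → V = √(2·2.75e+04·0.294/(0.02·1200·611)) = 1.05 m/s; Re = ρVD/μ = 1.201e+06; f → 0.01143
  f = 0.01143 → V = 1.389 m/s; Re = 1.589e+06; f → 0.01096
  f = 0.01096 → V = 1.419 m/s; Re = 1.623e+06; f → 0.01092
Converged (Δf/f < 1%). With the final f = 0.01092: V = √(2·2.75e+04·0.294/(0.01092·1200·611)) = 1.421 m/s.
Q = V·A = 1.421·(π/4·0.294²) = 0.09647 m³/s = 0.0965 m³/s.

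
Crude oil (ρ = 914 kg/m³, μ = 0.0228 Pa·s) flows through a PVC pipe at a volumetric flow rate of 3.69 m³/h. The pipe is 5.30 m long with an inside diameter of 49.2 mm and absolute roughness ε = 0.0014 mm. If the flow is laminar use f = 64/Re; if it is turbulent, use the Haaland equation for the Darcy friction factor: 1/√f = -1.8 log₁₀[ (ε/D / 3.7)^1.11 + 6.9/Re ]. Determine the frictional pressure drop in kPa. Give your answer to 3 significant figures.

ΔP ≈ 0.861 kPa

Q = 3.69 m³/h = 3.69/3600 = 0.001025 m³/s.
Cross-sectional area A = πD²/4 = π(0.0492)²/4 = 0.001901 m²; mean velocity V = Q/A = 0.001025/0.001901 = 0.5391 m/s.
Reynolds number Re = ρVD/μ = 914 · 0.5391 · 0.0492 / 0.0228 = 1063.
Re < 2300 → laminar flow, so f = 64/Re = 64/1063 = 0.06019 (the turbulent correlation is not needed).
Darcy-Weisbach: ΔP = f(L/D)(ρV²/2) = 0.06019·(5.3/0.0492)·(914·0.5391²/2) = 0.06019·107.7·132.8 = 861.3 Pa.
ΔP = 861.3 Pa = 0.861 kPa.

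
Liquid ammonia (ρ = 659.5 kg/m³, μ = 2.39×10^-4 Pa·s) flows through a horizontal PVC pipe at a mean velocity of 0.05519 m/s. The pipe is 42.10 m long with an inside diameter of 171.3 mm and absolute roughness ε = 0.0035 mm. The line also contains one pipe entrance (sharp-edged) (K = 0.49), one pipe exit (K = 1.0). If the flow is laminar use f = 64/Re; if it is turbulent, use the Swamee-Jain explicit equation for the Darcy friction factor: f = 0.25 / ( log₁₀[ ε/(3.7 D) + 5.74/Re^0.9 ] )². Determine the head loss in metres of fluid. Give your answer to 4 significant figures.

Reynolds number Re = ρVD/μ = 659.5 · 0.05519 · 0.1713 / 0.000239 = 2.609e+04.
Re > 4000 → turbulent. Relative roughness ε/D = 3.5e-06/0.1713 = 2.04e-05. Swamee-Jain: f = 0.25/(log₁₀[2.04e-05/3.7 + 5.74/2.609e+04^0.9])² = 0.25/(log₁₀[5.52e-06 + 0.000608])² = 0.25/(-3.212)² = 0.02423.
Total minor-loss coefficient ΣK = 1·0.49 + 1·1 = 1.49.
ΔP = [f·L/D + ΣK]·(ρV²/2) = [0.02423·42.1/0.1713 + 1.49]·(659.5·0.05519²/2) = [5.956 + 1.49]·1.004 = 7.478 Pa.
Head loss h_f = ΔP/(ρg) = 7.478/(659.5·9.81) = 0.001156 m.

h_f ≈ 0.001156 m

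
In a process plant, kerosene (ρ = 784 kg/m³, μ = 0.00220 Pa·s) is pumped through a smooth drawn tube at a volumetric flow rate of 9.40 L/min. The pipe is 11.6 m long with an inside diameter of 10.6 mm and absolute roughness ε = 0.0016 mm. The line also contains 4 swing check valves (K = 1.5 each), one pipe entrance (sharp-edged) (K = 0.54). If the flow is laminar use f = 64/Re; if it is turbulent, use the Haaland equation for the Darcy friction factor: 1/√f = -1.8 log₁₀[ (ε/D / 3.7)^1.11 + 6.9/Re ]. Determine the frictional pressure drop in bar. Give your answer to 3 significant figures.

ΔP ≈ 0.550 bar

Q = 9.40 L/min = 9.40/60000 = 0.0001567 m³/s.
Cross-sectional area A = πD²/4 = π(0.0106)²/4 = 8.825e-05 m²; mean velocity V = Q/A = 0.0001567/8.825e-05 = 1.775 m/s.
Reynolds number Re = ρVD/μ = 784 · 1.775 · 0.0106 / 0.0022 = 6706.
Re > 4000 → turbulent. Relative roughness ε/D = 1.6e-06/0.0106 = 0.000151. Haaland: 1/√f = -1.8 log₁₀[(0.000151/3.7)^1.11 + 6.9/6706] = -1.8 log₁₀[1.34e-05 + 0.00103] = 5.368, so f = 0.03471.
Total minor-loss coefficient ΣK = 4·1.5 + 1·0.54 = 6.54.
ΔP = [f·L/D + ΣK]·(ρV²/2) = [0.03471·11.6/0.0106 + 6.54]·(784·1.775²/2) = [37.98 + 6.54]·1235 = 5.501e+04 Pa.
ΔP = 5.501e+04 Pa = 0.550 bar.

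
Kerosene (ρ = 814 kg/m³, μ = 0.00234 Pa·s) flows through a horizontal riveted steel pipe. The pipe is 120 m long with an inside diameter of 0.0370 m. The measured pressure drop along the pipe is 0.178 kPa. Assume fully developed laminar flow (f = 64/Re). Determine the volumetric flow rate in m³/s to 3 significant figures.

For laminar flow, f = 64/Re with Re = ρVD/μ, so Darcy-Weisbach reduces to ΔP = 32μLV/D². Solving for V: V = ΔP·D²/(32μL) = 178·(0.037)²/(32·0.00234·120) = 0.02712 m/s.
Check: Re = ρVD/μ = 814·0.02712·0.037/0.00234 = 349 < 2300, so the laminar assumption holds.
Q = V·A = 0.02712·(π/4·0.037²) = 2.916e-05 m³/s = 2.92×10^-5 m³/s.

Q ≈ 2.92×10^-5 m³/s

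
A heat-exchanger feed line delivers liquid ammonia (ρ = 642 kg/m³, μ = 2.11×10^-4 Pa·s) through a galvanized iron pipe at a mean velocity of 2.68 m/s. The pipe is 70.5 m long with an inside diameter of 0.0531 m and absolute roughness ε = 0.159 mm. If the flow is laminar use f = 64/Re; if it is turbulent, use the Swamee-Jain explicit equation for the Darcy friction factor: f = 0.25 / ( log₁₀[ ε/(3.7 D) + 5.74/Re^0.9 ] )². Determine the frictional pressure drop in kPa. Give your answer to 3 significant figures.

ΔP ≈ 81.4 kPa

Reynolds number Re = ρVD/μ = 642 · 2.68 · 0.0531 / 0.000211 = 4.33e+05.
Re > 4000 → turbulent. Relative roughness ε/D = 0.000159/0.0531 = 0.00299. Swamee-Jain: f = 0.25/(log₁₀[0.00299/3.7 + 5.74/4.33e+05^0.9])² = 0.25/(log₁₀[0.000809 + 4.85e-05])² = 0.25/(-3.067)² = 0.02658.
Darcy-Weisbach: ΔP = f(L/D)(ρV²/2) = 0.02658·(70.5/0.0531)·(642·2.68²/2) = 0.02658·1328·2306 = 8.138e+04 Pa.
ΔP = 8.138e+04 Pa = 81.4 kPa.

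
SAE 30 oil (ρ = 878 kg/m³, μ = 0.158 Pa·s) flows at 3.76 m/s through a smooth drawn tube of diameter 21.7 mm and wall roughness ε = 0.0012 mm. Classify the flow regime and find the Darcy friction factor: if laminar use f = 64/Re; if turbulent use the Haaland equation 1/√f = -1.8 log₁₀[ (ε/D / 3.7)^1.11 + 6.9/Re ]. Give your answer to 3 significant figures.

Re = ρVD/μ = 878·3.76·0.0217/0.158 = 453.4.
Re < 2300 → laminar, so f = 64/Re = 0.1412 (roughness is irrelevant in laminar flow).

f ≈ 0.141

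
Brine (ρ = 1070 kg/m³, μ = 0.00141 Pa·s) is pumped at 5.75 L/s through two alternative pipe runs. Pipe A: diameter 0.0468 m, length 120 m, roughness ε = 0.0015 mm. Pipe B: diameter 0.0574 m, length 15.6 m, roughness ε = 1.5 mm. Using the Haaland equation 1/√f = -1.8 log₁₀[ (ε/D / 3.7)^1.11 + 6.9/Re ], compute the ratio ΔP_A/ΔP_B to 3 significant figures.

Pipe A: V = Q/A = 0.00575/0.00172 = 3.343 m/s; Re = 1.187e+05; ε/D = 3.21e-05; Haaland → f = 0.01735; ΔP_A = f(L/D)(ρV²/2) = 2.659e+05 Pa.
Pipe B: V = Q/A = 0.00575/0.002588 = 2.222 m/s; Re = 9.679e+04; ε/D = 0.0261; Haaland → f = 0.05448; ΔP_B = f(L/D)(ρV²/2) = 3.911e+04 Pa.
ΔP_A/ΔP_B = 2.659e+05/3.911e+04 = 6.80.

ΔP_A/ΔP_B ≈ 6.80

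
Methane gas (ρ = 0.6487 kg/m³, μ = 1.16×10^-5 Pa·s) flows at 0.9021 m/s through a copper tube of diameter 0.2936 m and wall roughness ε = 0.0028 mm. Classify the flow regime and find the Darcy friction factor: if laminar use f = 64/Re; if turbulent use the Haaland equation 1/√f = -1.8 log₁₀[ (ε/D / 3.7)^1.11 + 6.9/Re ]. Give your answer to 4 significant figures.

f ≈ 0.02781

Re = ρVD/μ = 0.6487·0.9021·0.2936/1.16e-05 = 1.481e+04.
Re > 4000 → turbulent. ε/D = 2.8e-06/0.2936 = 9.54e-06; Haaland: 1/√f = -1.8 log₁₀[6.26e-07 + 0.000466] = 5.996, so f = 0.02781.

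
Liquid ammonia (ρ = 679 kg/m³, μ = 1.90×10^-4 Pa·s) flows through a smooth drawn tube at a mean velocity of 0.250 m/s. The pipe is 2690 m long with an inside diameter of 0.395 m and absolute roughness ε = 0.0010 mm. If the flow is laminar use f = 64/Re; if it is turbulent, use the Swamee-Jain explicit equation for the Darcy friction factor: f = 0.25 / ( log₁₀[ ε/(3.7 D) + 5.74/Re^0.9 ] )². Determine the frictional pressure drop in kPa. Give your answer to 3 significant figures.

Reynolds number Re = ρVD/μ = 679 · 0.25 · 0.395 / 0.00019 = 3.529e+05.
Re > 4000 → turbulent. Relative roughness ε/D = 1e-06/0.395 = 2.53e-06. Swamee-Jain: f = 0.25/(log₁₀[2.53e-06/3.7 + 5.74/3.529e+05^0.9])² = 0.25/(log₁₀[6.84e-07 + 5.83e-05])² = 0.25/(-4.229)² = 0.01398.
Darcy-Weisbach: ΔP = f(L/D)(ρV²/2) = 0.01398·(2690/0.395)·(679·0.25²/2) = 0.01398·6810·21.22 = 2020 Pa.
ΔP = 2020 Pa = 2.02 kPa.

ΔP ≈ 2.02 kPa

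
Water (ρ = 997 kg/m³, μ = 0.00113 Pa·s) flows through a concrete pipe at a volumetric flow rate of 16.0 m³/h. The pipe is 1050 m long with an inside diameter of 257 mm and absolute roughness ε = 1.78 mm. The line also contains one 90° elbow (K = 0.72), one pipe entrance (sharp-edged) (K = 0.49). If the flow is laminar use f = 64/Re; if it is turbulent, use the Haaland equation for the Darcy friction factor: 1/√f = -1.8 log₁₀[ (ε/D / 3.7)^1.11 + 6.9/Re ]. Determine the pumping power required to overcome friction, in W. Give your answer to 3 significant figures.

P ≈ 2.48 W

Q = 16.0 m³/h = 16.0/3600 = 0.004444 m³/s.
Cross-sectional area A = πD²/4 = π(0.257)²/4 = 0.05187 m²; mean velocity V = Q/A = 0.004444/0.05187 = 0.08568 m/s.
Reynolds number Re = ρVD/μ = 997 · 0.08568 · 0.257 / 0.00113 = 1.943e+04.
Re > 4000 → turbulent. Relative roughness ε/D = 0.00178/0.257 = 0.00693. Haaland: 1/√f = -1.8 log₁₀[(0.00693/3.7)^1.11 + 6.9/1.943e+04] = -1.8 log₁₀[0.000938 + 0.000355] = 5.199, so f = 0.037.
Total minor-loss coefficient ΣK = 1·0.72 + 1·0.49 = 1.21.
ΔP = [f·L/D + ΣK]·(ρV²/2) = [0.037·1050/0.257 + 1.21]·(997·0.08568²/2) = [151.2 + 1.21]·3.659 = 557.5 Pa.
Pumping power P = QΔP = 0.004444·557.5 = 2.478 W = 2.48 W.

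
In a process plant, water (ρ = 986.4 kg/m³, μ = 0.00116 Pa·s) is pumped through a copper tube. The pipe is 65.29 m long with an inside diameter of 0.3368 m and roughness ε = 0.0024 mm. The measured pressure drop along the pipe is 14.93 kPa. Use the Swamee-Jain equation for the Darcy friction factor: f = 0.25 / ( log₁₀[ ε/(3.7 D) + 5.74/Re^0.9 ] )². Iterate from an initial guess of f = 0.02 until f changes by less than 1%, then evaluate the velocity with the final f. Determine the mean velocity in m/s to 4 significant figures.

V ≈ 3.653 m/s

Rearranging Darcy-Weisbach: V = √(2·ΔP·D/(f·L·ρ)). With ε/D = 2.4e-06/0.3368 = 7.13e-06, iterate starting from f = 0.02:
  f = 0.02 → V = √(2·1.493e+04·0.3368/(0.02·65.29·986.4)) = 2.794 m/s; Re = ρVD/μ = 8.003e+05; f → 0.01221
  f = 0.01221 → V = 3.576 m/s; Re = 1.024e+06; f → 0.01174
  f = 0.01174 → V = 3.647 m/s; Re = 1.045e+06; f → 0.0117
Converged (Δf/f < 1%). With the final f = 0.0117: V = √(2·1.493e+04·0.3368/(0.0117·65.29·986.4)) = 3.653 m/s.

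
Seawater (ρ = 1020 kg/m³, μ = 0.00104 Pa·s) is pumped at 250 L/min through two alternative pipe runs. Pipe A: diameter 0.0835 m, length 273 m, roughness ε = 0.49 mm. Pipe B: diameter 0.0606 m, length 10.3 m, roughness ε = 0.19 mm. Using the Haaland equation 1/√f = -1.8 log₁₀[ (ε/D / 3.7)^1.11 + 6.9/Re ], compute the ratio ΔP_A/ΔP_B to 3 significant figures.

Pipe A: V = Q/A = 0.004167/0.005476 = 0.7609 m/s; Re = 6.231e+04; ε/D = 0.00587; Haaland → f = 0.03318; ΔP_A = f(L/D)(ρV²/2) = 3.203e+04 Pa.
Pipe B: V = Q/A = 0.004167/0.002884 = 1.445 m/s; Re = 8.586e+04; ε/D = 0.00314; Haaland → f = 0.02786; ΔP_B = f(L/D)(ρV²/2) = 5040 Pa.
ΔP_A/ΔP_B = 3.203e+04/5040 = 6.35.

ΔP_A/ΔP_B ≈ 6.35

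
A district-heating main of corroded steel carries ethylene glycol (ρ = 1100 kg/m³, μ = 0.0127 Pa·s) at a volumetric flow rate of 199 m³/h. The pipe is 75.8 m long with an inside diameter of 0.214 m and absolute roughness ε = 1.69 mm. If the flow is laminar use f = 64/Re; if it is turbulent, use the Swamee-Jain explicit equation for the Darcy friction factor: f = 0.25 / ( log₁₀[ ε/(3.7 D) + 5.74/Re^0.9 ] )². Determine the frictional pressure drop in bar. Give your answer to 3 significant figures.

Q = 199 m³/h = 199/3600 = 0.05528 m³/s.
Cross-sectional area A = πD²/4 = π(0.214)²/4 = 0.03597 m²; mean velocity V = Q/A = 0.05528/0.03597 = 1.537 m/s.
Reynolds number Re = ρVD/μ = 1100 · 1.537 · 0.214 / 0.0127 = 2.849e+04.
Re > 4000 → turbulent. Relative roughness ε/D = 0.00169/0.214 = 0.0079. Swamee-Jain: f = 0.25/(log₁₀[0.0079/3.7 + 5.74/2.849e+04^0.9])² = 0.25/(log₁₀[0.00213 + 0.000562])² = 0.25/(-2.569)² = 0.03787.
Darcy-Weisbach: ΔP = f(L/D)(ρV²/2) = 0.03787·(75.8/0.214)·(1100·1.537²/2) = 0.03787·354.2·1299 = 1.743e+04 Pa.
ΔP = 1.743e+04 Pa = 0.174 bar.

ΔP ≈ 0.174 bar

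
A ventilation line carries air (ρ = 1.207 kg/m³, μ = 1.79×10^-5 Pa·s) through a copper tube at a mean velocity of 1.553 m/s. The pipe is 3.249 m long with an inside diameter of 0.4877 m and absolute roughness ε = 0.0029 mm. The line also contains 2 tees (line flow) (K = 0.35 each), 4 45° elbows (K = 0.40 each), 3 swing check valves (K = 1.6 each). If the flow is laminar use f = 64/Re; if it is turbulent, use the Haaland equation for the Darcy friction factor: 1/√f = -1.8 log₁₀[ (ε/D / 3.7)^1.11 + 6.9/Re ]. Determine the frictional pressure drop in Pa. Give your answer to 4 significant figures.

ΔP ≈ 10.53 Pa

Reynolds number Re = ρVD/μ = 1.207 · 1.553 · 0.4877 / 1.79e-05 = 5.107e+04.
Re > 4000 → turbulent. Relative roughness ε/D = 2.9e-06/0.4877 = 5.95e-06. Haaland: 1/√f = -1.8 log₁₀[(5.95e-06/3.7)^1.11 + 6.9/5.107e+04] = -1.8 log₁₀[3.7e-07 + 0.000135] = 6.963, so f = 0.02063.
Total minor-loss coefficient ΣK = 2·0.35 + 4·0.4 + 3·1.6 = 7.1.
ΔP = [f·L/D + ΣK]·(ρV²/2) = [0.02063·3.249/0.4877 + 7.1]·(1.207·1.553²/2) = [0.1374 + 7.1]·1.456 = 10.53 Pa.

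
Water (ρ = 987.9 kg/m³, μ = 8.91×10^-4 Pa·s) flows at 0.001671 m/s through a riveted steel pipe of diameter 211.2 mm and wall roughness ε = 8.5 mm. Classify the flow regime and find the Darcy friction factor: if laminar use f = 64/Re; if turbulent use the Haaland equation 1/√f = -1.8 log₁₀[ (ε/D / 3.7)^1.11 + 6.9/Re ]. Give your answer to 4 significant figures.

Re = ρVD/μ = 987.9·0.001671·0.2112/0.000891 = 391.3.
Re < 2300 → laminar, so f = 64/Re = 0.1636 (roughness is irrelevant in laminar flow).

f ≈ 0.1636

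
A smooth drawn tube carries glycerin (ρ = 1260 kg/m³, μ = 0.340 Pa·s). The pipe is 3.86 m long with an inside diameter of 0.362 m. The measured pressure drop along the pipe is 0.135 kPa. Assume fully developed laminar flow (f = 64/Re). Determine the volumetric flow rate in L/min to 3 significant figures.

Q ≈ 2600 L/min

For laminar flow, f = 64/Re with Re = ρVD/μ, so Darcy-Weisbach reduces to ΔP = 32μLV/D². Solving for V: V = ΔP·D²/(32μL) = 135·(0.362)²/(32·0.34·3.86) = 0.4212 m/s.
Check: Re = ρVD/μ = 1260·0.4212·0.362/0.34 = 565.1 < 2300, so the laminar assumption holds.
Q = V·A = 0.4212·(π/4·0.362²) = 0.04336 m³/s = 2600 L/min.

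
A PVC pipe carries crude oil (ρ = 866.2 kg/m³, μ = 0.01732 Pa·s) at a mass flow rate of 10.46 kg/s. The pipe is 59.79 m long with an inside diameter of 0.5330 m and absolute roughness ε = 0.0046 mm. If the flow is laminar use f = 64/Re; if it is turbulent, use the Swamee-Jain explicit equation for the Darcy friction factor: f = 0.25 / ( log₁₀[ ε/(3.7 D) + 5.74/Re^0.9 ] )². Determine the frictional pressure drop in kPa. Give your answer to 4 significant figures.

A = πD²/4 = π(0.533)²/4 = 0.2231 m²; mean velocity V = ṁ/(ρA) = 10.46/(866.2 · 0.2231) = 0.05412 m/s.
Reynolds number Re = ρVD/μ = 866.2 · 0.05412 · 0.533 / 0.0173 = 1443.
Re < 2300 → laminar flow, so f = 64/Re = 64/1443 = 0.04436 (the turbulent correlation is not needed).
Darcy-Weisbach: ΔP = f(L/D)(ρV²/2) = 0.04436·(59.79/0.533)·(866.2·0.05412²/2) = 0.04436·112.2·1.269 = 6.313 Pa.
ΔP = 6.313 Pa = 0.006313 kPa.

ΔP ≈ 0.006313 kPa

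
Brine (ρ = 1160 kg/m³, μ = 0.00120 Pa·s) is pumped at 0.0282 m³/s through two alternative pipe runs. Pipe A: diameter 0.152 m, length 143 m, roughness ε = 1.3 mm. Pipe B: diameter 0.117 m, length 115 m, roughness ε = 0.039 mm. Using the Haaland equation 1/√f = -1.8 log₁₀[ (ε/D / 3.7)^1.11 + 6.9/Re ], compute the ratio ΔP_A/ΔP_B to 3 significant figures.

Pipe A: V = Q/A = 0.0282/0.01815 = 1.554 m/s; Re = 2.283e+05; ε/D = 0.00855; Haaland → f = 0.03632; ΔP_A = f(L/D)(ρV²/2) = 4.786e+04 Pa.
Pipe B: V = Q/A = 0.0282/0.01075 = 2.623 m/s; Re = 2.967e+05; ε/D = 0.000333; Haaland → f = 0.01705; ΔP_B = f(L/D)(ρV²/2) = 6.686e+04 Pa.
ΔP_A/ΔP_B = 4.786e+04/6.686e+04 = 0.716.

ΔP_A/ΔP_B ≈ 0.716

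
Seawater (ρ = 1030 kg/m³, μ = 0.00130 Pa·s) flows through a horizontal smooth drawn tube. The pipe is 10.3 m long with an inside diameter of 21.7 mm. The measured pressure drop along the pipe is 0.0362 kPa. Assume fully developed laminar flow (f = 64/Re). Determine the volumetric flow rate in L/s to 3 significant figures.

For laminar flow, f = 64/Re with Re = ρVD/μ, so Darcy-Weisbach reduces to ΔP = 32μLV/D². Solving for V: V = ΔP·D²/(32μL) = 36.2·(0.0217)²/(32·0.0013·10.3) = 0.03978 m/s.
Check: Re = ρVD/μ = 1030·0.03978·0.0217/0.0013 = 684 < 2300, so the laminar assumption holds.
Q = V·A = 0.03978·(π/4·0.0217²) = 1.471e-05 m³/s = 0.0147 L/s.

Q ≈ 0.0147 L/s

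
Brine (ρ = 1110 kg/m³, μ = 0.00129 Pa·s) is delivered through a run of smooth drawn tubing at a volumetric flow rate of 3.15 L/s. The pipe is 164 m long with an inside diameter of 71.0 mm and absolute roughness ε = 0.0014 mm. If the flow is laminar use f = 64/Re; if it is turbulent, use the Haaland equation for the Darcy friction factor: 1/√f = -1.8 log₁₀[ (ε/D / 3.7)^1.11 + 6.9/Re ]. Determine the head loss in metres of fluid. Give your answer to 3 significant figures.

Q = 3.15 L/s = 3.15/1000 = 0.00315 m³/s.
Cross-sectional area A = πD²/4 = π(0.071)²/4 = 0.003959 m²; mean velocity V = Q/A = 0.00315/0.003959 = 0.7956 m/s.
Reynolds number Re = ρVD/μ = 1110 · 0.7956 · 0.071 / 0.00129 = 4.861e+04.
Re > 4000 → turbulent. Relative roughness ε/D = 1.4e-06/0.071 = 1.97e-05. Haaland: 1/√f = -1.8 log₁₀[(1.97e-05/3.7)^1.11 + 6.9/4.861e+04] = -1.8 log₁₀[1.4e-06 + 0.000142] = 6.918, so f = 0.02089.
Darcy-Weisbach: ΔP = f(L/D)(ρV²/2) = 0.02089·(164/0.071)·(1110·0.7956²/2) = 0.02089·2310·351.3 = 1.695e+04 Pa.
Head loss h_f = ΔP/(ρg) = 1.695e+04/(1110·9.81) = 1.56 m.

h_f ≈ 1.56 m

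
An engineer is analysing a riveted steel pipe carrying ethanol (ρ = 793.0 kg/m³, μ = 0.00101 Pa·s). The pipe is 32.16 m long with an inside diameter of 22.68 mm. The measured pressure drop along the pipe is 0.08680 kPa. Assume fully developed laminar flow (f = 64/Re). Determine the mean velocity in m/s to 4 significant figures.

V ≈ 0.04296 m/s

For laminar flow, f = 64/Re with Re = ρVD/μ, so Darcy-Weisbach reduces to ΔP = 32μLV/D². Solving for V: V = ΔP·D²/(32μL) = 86.8·(0.02268)²/(32·0.00101·32.16) = 0.04296 m/s.
Check: Re = ρVD/μ = 793·0.04296·0.02268/0.00101 = 764.9 < 2300, so the laminar assumption holds.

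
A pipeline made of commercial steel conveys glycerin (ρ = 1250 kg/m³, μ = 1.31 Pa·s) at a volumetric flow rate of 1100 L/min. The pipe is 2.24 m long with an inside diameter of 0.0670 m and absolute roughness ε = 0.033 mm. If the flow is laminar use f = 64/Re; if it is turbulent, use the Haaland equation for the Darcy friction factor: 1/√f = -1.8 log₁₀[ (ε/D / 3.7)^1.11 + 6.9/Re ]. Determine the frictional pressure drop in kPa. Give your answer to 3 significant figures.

ΔP ≈ 109 kPa

Q = 1100 L/min = 1100/60000 = 0.01833 m³/s.
Cross-sectional area A = πD²/4 = π(0.067)²/4 = 0.003526 m²; mean velocity V = Q/A = 0.01833/0.003526 = 5.2 m/s.
Reynolds number Re = ρVD/μ = 1250 · 5.2 · 0.067 / 1.31 = 332.4.
Re < 2300 → laminar flow, so f = 64/Re = 64/332.4 = 0.1925 (the turbulent correlation is not needed).
Darcy-Weisbach: ΔP = f(L/D)(ρV²/2) = 0.1925·(2.24/0.067)·(1250·5.2²/2) = 0.1925·33.43·1.69e+04 = 1.088e+05 Pa.
ΔP = 1.088e+05 Pa = 109 kPa.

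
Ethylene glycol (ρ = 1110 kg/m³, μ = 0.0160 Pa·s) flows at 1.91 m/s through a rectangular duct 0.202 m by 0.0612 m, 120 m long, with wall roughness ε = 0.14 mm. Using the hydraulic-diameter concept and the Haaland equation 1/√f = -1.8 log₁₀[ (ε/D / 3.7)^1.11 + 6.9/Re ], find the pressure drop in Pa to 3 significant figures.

Hydraulic diameter D_h = 4A/P = 4·(0.202·0.0612)/(2·(0.202+0.0612)) = 0.04945/0.5264 = 0.09394 m.
Re = ρVD_h/μ = 1110·1.91·0.09394/0.016 = 1.245e+04.
ε/D_h = 0.00014/0.09394 = 0.00149; Haaland gives 1/√f = -1.8 log₁₀[0.00017+0.000554] = 5.652, so f = 0.03131.
ΔP = f(L/D_h)(ρV²/2) = 0.03131·120/0.09394·2025 = 8.097e+04 Pa.

ΔP ≈ 81000 Pa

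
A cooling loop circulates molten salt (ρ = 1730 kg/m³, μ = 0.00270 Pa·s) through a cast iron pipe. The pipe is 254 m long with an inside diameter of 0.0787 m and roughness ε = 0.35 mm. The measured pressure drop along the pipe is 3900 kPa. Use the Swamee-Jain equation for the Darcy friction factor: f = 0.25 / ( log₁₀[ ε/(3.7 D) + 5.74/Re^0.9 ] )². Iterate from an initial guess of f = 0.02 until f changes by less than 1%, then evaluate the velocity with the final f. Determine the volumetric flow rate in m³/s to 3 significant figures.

Q ≈ 0.0333 m³/s

Rearranging Darcy-Weisbach: V = √(2·ΔP·D/(f·L·ρ)). With ε/D = 0.00035/0.0787 = 0.00445, iterate starting from f = 0.02:
  f = 0.02 → V = √(2·3.9e+06·0.0787/(0.02·254·1730)) = 8.358 m/s; Re = ρVD/μ = 4.214e+05; f → 0.02968
  f = 0.02968 → V = 6.861 m/s; Re = 3.46e+05; f → 0.02974
Converged (Δf/f < 1%). With the final f = 0.02974: V = √(2·3.9e+06·0.0787/(0.02974·254·1730)) = 6.853 m/s.
Q = V·A = 6.853·(π/4·0.0787²) = 0.03334 m³/s = 0.0333 m³/s.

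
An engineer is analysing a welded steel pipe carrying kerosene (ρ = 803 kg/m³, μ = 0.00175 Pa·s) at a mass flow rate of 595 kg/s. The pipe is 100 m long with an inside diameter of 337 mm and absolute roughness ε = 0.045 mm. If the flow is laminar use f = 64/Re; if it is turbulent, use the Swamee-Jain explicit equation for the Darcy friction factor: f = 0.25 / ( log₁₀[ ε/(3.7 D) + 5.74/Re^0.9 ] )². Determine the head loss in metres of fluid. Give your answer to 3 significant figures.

h_f ≈ 14.3 m

A = πD²/4 = π(0.337)²/4 = 0.0892 m²; mean velocity V = ṁ/(ρA) = 595/(803 · 0.0892) = 8.307 m/s.
Reynolds number Re = ρVD/μ = 803 · 8.307 · 0.337 / 0.00175 = 1.285e+06.
Re > 4000 → turbulent. Relative roughness ε/D = 4.5e-05/0.337 = 0.000134. Swamee-Jain: f = 0.25/(log₁₀[0.000134/3.7 + 5.74/1.285e+06^0.9])² = 0.25/(log₁₀[3.61e-05 + 1.82e-05])² = 0.25/(-4.265)² = 0.01374.
Darcy-Weisbach: ΔP = f(L/D)(ρV²/2) = 0.01374·(100/0.337)·(803·8.307²/2) = 0.01374·296.7·2.771e+04 = 1.13e+05 Pa.
Head loss h_f = ΔP/(ρg) = 1.13e+05/(803·9.81) = 14.3 m.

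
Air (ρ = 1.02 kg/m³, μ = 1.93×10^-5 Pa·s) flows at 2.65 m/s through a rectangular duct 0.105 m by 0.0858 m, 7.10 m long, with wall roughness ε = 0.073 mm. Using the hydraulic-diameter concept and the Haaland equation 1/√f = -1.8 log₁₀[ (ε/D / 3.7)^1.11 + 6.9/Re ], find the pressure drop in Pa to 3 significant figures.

ΔP ≈ 8.02 Pa

Hydraulic diameter D_h = 4A/P = 4·(0.105·0.0858)/(2·(0.105+0.0858)) = 0.03604/0.3816 = 0.09443 m.
Re = ρVD_h/μ = 1.02·2.65·0.09443/1.93e-05 = 1.323e+04.
ε/D_h = 7.3e-05/0.09443 = 0.000773; Haaland gives 1/√f = -1.8 log₁₀[8.23e-05+0.000522] = 5.794, so f = 0.02979.
ΔP = f(L/D_h)(ρV²/2) = 0.02979·7.1/0.09443·3.581 = 8.021 Pa.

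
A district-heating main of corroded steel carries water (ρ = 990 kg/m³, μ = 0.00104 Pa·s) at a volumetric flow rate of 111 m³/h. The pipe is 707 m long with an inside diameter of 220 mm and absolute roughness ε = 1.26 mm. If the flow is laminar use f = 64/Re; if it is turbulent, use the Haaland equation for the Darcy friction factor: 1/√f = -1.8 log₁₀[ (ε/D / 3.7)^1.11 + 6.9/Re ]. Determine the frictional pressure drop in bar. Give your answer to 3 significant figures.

ΔP ≈ 0.337 bar

Q = 111 m³/h = 111/3600 = 0.03083 m³/s.
Cross-sectional area A = πD²/4 = π(0.22)²/4 = 0.03801 m²; mean velocity V = Q/A = 0.03083/0.03801 = 0.8111 m/s.
Reynolds number Re = ρVD/μ = 990 · 0.8111 · 0.22 / 0.00104 = 1.699e+05.
Re > 4000 → turbulent. Relative roughness ε/D = 0.00126/0.22 = 0.00573. Haaland: 1/√f = -1.8 log₁₀[(0.00573/3.7)^1.11 + 6.9/1.699e+05] = -1.8 log₁₀[0.00076 + 4.06e-05] = 5.574, so f = 0.03218.
Darcy-Weisbach: ΔP = f(L/D)(ρV²/2) = 0.03218·(707/0.22)·(990·0.8111²/2) = 0.03218·3214·325.7 = 3.368e+04 Pa.
ΔP = 3.368e+04 Pa = 0.337 bar.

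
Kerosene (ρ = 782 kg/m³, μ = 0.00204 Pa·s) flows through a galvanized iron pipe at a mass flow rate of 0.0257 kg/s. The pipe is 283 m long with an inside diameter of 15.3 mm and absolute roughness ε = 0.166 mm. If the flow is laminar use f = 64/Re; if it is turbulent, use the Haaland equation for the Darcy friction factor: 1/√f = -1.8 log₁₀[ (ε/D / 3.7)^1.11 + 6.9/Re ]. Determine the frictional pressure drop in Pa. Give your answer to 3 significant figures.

A = πD²/4 = π(0.0153)²/4 = 0.0001839 m²; mean velocity V = ṁ/(ρA) = 0.0257/(782 · 0.0001839) = 0.1788 m/s.
Reynolds number Re = ρVD/μ = 782 · 0.1788 · 0.0153 / 0.00204 = 1048.
Re < 2300 → laminar flow, so f = 64/Re = 64/1048 = 0.06105 (the turbulent correlation is not needed).
Darcy-Weisbach: ΔP = f(L/D)(ρV²/2) = 0.06105·(283/0.0153)·(782·0.1788²/2) = 0.06105·1.85e+04·12.49 = 1.411e+04 Pa.

ΔP ≈ 14100 Pa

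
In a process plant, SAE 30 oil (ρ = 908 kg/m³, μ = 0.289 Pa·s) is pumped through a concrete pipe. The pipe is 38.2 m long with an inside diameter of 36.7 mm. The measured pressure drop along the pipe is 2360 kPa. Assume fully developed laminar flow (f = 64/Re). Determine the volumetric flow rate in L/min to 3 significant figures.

For laminar flow, f = 64/Re with Re = ρVD/μ, so Darcy-Weisbach reduces to ΔP = 32μLV/D². Solving for V: V = ΔP·D²/(32μL) = 2.36e+06·(0.0367)²/(32·0.289·38.2) = 8.998 m/s.
Check: Re = ρVD/μ = 908·8.998·0.0367/0.289 = 1037 < 2300, so the laminar assumption holds.
Q = V·A = 8.998·(π/4·0.0367²) = 0.009518 m³/s = 571 L/min.

Q ≈ 571 L/min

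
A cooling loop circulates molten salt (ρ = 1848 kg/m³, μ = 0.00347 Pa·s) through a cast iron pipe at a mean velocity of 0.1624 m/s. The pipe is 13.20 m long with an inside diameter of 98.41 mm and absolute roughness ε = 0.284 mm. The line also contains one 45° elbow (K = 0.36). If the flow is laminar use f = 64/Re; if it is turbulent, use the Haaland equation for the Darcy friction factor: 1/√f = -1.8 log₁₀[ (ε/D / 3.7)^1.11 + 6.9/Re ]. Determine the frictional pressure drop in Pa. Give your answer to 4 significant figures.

ΔP ≈ 126.0 Pa

Reynolds number Re = ρVD/μ = 1848 · 0.1624 · 0.09841 / 0.00347 = 8511.
Re > 4000 → turbulent. Relative roughness ε/D = 0.000284/0.09841 = 0.00289. Haaland: 1/√f = -1.8 log₁₀[(0.00289/3.7)^1.11 + 6.9/8511] = -1.8 log₁₀[0.000355 + 0.000811] = 5.28, so f = 0.03587.
Total minor-loss coefficient ΣK = 1·0.36 = 0.36.
ΔP = [f·L/D + ΣK]·(ρV²/2) = [0.03587·13.2/0.09841 + 0.36]·(1848·0.1624²/2) = [4.811 + 0.36]·24.37 = 126 Pa.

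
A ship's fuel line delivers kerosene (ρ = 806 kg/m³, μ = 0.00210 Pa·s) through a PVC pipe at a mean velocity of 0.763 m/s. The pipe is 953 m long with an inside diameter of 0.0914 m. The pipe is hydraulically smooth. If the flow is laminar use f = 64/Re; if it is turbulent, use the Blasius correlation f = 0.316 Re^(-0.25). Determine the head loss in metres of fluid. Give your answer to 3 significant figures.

Reynolds number Re = ρVD/μ = 806 · 0.763 · 0.0914 / 0.0021 = 2.677e+04.
Re > 4000 → turbulent. Smooth-pipe (Blasius): f = 0.316 Re^(-0.25) = 0.316/(2.677e+04)^0.25 = 0.02471.
Darcy-Weisbach: ΔP = f(L/D)(ρV²/2) = 0.02471·(953/0.0914)·(806·0.763²/2) = 0.02471·1.043e+04·234.6 = 6.044e+04 Pa.
Head loss h_f = ΔP/(ρg) = 6.044e+04/(806·9.81) = 7.64 m.

h_f ≈ 7.64 m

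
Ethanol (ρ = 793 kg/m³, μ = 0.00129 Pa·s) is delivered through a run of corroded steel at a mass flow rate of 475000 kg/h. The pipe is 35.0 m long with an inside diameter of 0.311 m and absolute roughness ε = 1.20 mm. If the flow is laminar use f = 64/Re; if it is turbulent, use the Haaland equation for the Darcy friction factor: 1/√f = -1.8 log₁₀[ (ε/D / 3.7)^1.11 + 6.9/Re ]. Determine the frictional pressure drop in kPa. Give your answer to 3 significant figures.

ṁ = 475000 kg/h = 475000/3600 = 131.9 kg/s.
A = πD²/4 = π(0.311)²/4 = 0.07596 m²; mean velocity V = ṁ/(ρA) = 131.9/(793 · 0.07596) = 2.19 m/s.
Reynolds number Re = ρVD/μ = 793 · 2.19 · 0.311 / 0.00129 = 4.187e+05.
Re > 4000 → turbulent. Relative roughness ε/D = 0.0012/0.311 = 0.00386. Haaland: 1/√f = -1.8 log₁₀[(0.00386/3.7)^1.11 + 6.9/4.187e+05] = -1.8 log₁₀[0.00049 + 1.65e-05] = 5.932, so f = 0.02842.
Darcy-Weisbach: ΔP = f(L/D)(ρV²/2) = 0.02842·(35/0.311)·(793·2.19²/2) = 0.02842·112.5·1902 = 6084 Pa.
ΔP = 6084 Pa = 6.08 kPa.

ΔP ≈ 6.08 kPa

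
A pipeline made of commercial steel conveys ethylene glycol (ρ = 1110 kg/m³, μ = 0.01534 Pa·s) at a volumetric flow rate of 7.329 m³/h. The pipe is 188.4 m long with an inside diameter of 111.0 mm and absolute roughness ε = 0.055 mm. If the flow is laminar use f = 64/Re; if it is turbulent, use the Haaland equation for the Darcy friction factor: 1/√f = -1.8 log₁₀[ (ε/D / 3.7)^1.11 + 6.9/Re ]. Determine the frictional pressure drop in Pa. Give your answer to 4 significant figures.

Q = 7.329 m³/h = 7.329/3600 = 0.002036 m³/s.
Cross-sectional area A = πD²/4 = π(0.111)²/4 = 0.009677 m²; mean velocity V = Q/A = 0.002036/0.009677 = 0.2104 m/s.
Reynolds number Re = ρVD/μ = 1110 · 0.2104 · 0.111 / 0.0153 = 1690.
Re < 2300 → laminar flow, so f = 64/Re = 64/1690 = 0.03788 (the turbulent correlation is not needed).
Darcy-Weisbach: ΔP = f(L/D)(ρV²/2) = 0.03788·(188.4/0.111)·(1110·0.2104²/2) = 0.03788·1697·24.56 = 1579 Pa.

ΔP ≈ 1579 Pa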